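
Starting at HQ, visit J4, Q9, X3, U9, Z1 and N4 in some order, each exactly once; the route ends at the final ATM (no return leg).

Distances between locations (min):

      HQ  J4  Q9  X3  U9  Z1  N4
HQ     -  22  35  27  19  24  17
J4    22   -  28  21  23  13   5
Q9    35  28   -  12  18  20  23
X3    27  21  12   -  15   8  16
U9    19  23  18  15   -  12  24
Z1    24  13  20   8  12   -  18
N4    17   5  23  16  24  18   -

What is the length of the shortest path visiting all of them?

There are 6! = 720 possible orderings.
HQ→J4→Q9→X3→U9→Z1→N4: 22+28+12+15+12+18 = 107
HQ→J4→Q9→X3→U9→N4→Z1: 22+28+12+15+24+18 = 119
HQ→J4→Q9→X3→Z1→U9→N4: 22+28+12+8+12+24 = 106
HQ→J4→Q9→X3→Z1→N4→U9: 22+28+12+8+18+24 = 112
HQ→J4→Q9→X3→N4→U9→Z1: 22+28+12+16+24+12 = 114
HQ→J4→Q9→X3→N4→Z1→U9: 22+28+12+16+18+12 = 108
HQ→J4→Q9→U9→X3→Z1→N4: 22+28+18+15+8+18 = 109
HQ→J4→Q9→U9→X3→N4→Z1: 22+28+18+15+16+18 = 117
… (712 more)
HQ→N4→J4→Z1→X3→Q9→U9: 17+5+13+8+12+18 = 73  ← best
The minimum is 73.
One shortest path: HQ → N4 → J4 → Z1 → X3 → Q9 → U9.

Minimum one-way distance = 73 min.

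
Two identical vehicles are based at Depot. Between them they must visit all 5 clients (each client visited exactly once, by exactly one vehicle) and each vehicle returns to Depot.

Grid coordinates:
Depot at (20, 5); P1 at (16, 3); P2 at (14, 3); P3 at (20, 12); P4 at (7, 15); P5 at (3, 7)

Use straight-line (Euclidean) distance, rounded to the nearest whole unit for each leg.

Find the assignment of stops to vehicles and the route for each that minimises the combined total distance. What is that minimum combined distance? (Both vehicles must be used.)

There are 2^4 − 1 = 15 ways to divide the 5 stops into two non-empty groups. For each, the best each vehicle can do is its own shortest tour through its group:
  {P1} + {P2, P3, P4, P5}: 8 + 47 = 55
  {P2} + {P1, P3, P4, P5}: 12 + 47 = 59
  {P1, P2} + {P3, P4, P5}: 12 + 46 = 58
  {P3} + {P1, P2, P4, P5}: 14 + 43 = 57
  {P1, P3} + {P2, P4, P5}: 21 + 43 = 64
  {P2, P3} + {P1, P4, P5}: 24 + 43 = 67
  … (15 splits in total)
Best: vehicle 1 Depot → P1 → Depot = 8; vehicle 2 Depot → P2 → P5 → P4 → P3 → Depot = 47; combined 55.

Minimum combined distance: 55.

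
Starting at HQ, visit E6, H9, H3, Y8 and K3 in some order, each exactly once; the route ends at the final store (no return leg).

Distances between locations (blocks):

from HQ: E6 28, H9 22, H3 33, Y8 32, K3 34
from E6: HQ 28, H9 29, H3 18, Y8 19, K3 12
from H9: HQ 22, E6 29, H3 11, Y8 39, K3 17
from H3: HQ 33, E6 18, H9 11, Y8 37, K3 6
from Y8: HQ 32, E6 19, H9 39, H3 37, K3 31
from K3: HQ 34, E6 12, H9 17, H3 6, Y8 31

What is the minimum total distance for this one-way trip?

There are 5! = 120 possible orderings.
HQ → E6 → H9 → H3 → Y8 → K3: 28+29+11+37+31 = 136
HQ → E6 → H9 → H3 → K3 → Y8: 28+29+11+6+31 = 105
HQ → E6 → H9 → Y8 → H3 → K3: 28+29+39+37+6 = 139
HQ → E6 → H9 → Y8 → K3 → H3: 28+29+39+31+6 = 133
HQ → E6 → H9 → K3 → H3 → Y8: 28+29+17+6+37 = 117
HQ → E6 → H9 → K3 → Y8 → H3: 28+29+17+31+37 = 142
HQ → E6 → H3 → H9 → Y8 → K3: 28+18+11+39+31 = 127
HQ → E6 → H3 → H9 → K3 → Y8: 28+18+11+17+31 = 105
HQ → E6 → H3 → Y8 → H9 → K3: 28+18+37+39+17 = 139
HQ → E6 → H3 → Y8 → K3 → H9: 28+18+37+31+17 = 131
HQ → E6 → H3 → K3 → H9 → Y8: 28+18+6+17+39 = 108
HQ → E6 → H3 → K3 → Y8 → H9: 28+18+6+31+39 = 122
HQ → E6 → Y8 → H9 → H3 → K3: 28+19+39+11+6 = 103
HQ → E6 → Y8 → H9 → K3 → H3: 28+19+39+17+6 = 109
… (106 more)
HQ → H9 → H3 → K3 → E6 → Y8: 22+11+6+12+19 = 70  ← best
The minimum is 70.
One shortest path: HQ → H9 → H3 → K3 → E6 → Y8.

70 blocks — the minimum one-way total.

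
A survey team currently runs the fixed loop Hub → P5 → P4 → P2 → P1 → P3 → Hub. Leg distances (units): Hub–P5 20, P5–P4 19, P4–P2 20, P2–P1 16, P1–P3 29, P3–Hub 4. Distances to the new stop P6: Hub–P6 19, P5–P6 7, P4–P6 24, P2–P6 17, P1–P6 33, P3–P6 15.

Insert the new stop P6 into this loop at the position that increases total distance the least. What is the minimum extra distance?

Adding 6 by placing P6 on the Hub–P5 leg.

Insertion cost between consecutive stops i–j is d(i,P6) + d(P6,j) − d(i,j):
  between Hub and P5: 19 + 7 − 20 = 6
  between P5 and P4: 7 + 24 − 19 = 12
  between P4 and P2: 24 + 17 − 20 = 21
  between P2 and P1: 17 + 33 − 16 = 34
  between P1 and P3: 33 + 15 − 29 = 19
  between P3 and Hub: 15 + 19 − 4 = 30
Cheapest insertion is between Hub and P5, adding 6.
New total = 108 + 6 = 114.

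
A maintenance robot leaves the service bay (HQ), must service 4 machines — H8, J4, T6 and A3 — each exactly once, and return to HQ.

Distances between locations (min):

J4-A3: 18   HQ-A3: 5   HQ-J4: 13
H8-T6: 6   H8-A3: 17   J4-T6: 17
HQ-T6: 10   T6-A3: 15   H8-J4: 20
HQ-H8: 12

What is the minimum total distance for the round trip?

Shortest round trip = 58 min.

With 4 stops there are 4!/2 = 12 distinct round trips (a route and its reverse cost the same).
HQ-H8-J4-T6-A3-HQ: 12+20+17+15+5 = 69
HQ-H8-J4-A3-T6-HQ: 12+20+18+15+10 = 75
HQ-H8-T6-J4-A3-HQ: 12+6+17+18+5 = 58
HQ-H8-T6-A3-J4-HQ: 12+6+15+18+13 = 64
HQ-H8-A3-J4-T6-HQ: 12+17+18+17+10 = 74
HQ-H8-A3-T6-J4-HQ: 12+17+15+17+13 = 74
HQ-J4-H8-T6-A3-HQ: 13+20+6+15+5 = 59
HQ-J4-H8-A3-T6-HQ: 13+20+17+15+10 = 75
HQ-J4-T6-H8-A3-HQ: 13+17+6+17+5 = 58
HQ-J4-A3-H8-T6-HQ: 13+18+17+6+10 = 64
HQ-T6-H8-J4-A3-HQ: 10+6+20+18+5 = 59
HQ-T6-J4-H8-A3-HQ: 10+17+20+17+5 = 69
The minimum is 58.
One optimal route: HQ → H8 → T6 → J4 → A3 → HQ (or its reverse).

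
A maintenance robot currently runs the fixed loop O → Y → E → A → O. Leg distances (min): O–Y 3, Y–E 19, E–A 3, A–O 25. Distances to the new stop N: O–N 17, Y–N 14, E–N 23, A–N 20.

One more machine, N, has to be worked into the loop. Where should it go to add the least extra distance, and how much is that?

Minimum extra distance: 12 min, inserting N between A and O.

Insertion cost between consecutive stops i–j is d(i,N) + d(N,j) − d(i,j):
  between O and Y: 17 + 14 − 3 = 28
  between Y and E: 14 + 23 − 19 = 18
  between E and A: 23 + 20 − 3 = 40
  between A and O: 20 + 17 − 25 = 12
Cheapest insertion is between A and O, adding 12.
New total = 50 + 12 = 62.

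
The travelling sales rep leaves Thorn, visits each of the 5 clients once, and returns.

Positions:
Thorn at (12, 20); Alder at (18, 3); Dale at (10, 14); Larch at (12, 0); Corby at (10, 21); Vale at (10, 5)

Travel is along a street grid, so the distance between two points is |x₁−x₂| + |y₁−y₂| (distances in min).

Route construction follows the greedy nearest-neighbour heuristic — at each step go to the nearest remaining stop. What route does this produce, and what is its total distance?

Thorn → [Corby:3 / Dale:8 / Vale:17 / Larch:20 / Alder:23] → Corby (3)
Corby → [Dale:7 / Vale:16 / Larch:23 / Alder:26] → Dale (7)
Dale → [Vale:9 / Larch:16 / Alder:19] → Vale (9)
Vale → [Larch:7 / Alder:10] → Larch (7)
Larch → [Alder:9] → Alder (9)
Return Alder→Thorn: 23.
Total = 3 + 7 + 9 + 7 + 9 + 23 = 58.

Nearest-neighbour total = 58 min; route Thorn → Corby → Dale → Vale → Larch → Alder → Thorn.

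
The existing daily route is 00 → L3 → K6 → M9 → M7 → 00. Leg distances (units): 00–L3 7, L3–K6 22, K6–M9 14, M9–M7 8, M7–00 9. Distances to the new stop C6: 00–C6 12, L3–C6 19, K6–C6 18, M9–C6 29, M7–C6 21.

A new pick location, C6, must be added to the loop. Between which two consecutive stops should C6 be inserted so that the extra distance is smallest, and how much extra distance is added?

Insertion cost between consecutive stops i–j is d(i,C6) + d(C6,j) − d(i,j):
  between 00 and L3: 12 + 19 − 7 = 24
  between L3 and K6: 19 + 18 − 22 = 15
  between K6 and M9: 18 + 29 − 14 = 33
  between M9 and M7: 29 + 21 − 8 = 42
  between M7 and 00: 21 + 12 − 9 = 24
Cheapest insertion is between L3 and K6, adding 15.
New total = 60 + 15 = 75.

+15 — insert C6 between L3 and K6.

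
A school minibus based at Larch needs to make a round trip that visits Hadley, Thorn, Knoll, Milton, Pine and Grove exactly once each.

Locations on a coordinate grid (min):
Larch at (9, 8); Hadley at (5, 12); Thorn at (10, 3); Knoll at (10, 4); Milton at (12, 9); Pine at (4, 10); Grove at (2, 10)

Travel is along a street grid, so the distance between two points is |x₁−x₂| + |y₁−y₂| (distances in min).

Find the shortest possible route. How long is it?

Minimum total distance: 38 min.

With 6 stops there are 6!/2 = 360 distinct round trips (a route and its reverse cost the same).
Larch→Hadley→Thorn→Knoll→Milton→Pine→Grove→Larch: 8+14+1+7+9+2+9 = 50
Larch→Hadley→Thorn→Knoll→Milton→Grove→Pine→Larch: 8+14+1+7+11+2+7 = 50
Larch→Hadley→Thorn→Knoll→Pine→Milton→Grove→Larch: 8+14+1+12+9+11+9 = 64
Larch→Hadley→Thorn→Knoll→Pine→Grove→Milton→Larch: 8+14+1+12+2+11+4 = 52
Larch→Hadley→Thorn→Knoll→Grove→Milton→Pine→Larch: 8+14+1+14+11+9+7 = 64
Larch→Hadley→Thorn→Knoll→Grove→Pine→Milton→Larch: 8+14+1+14+2+9+4 = 52
Larch→Hadley→Thorn→Milton→Knoll→Pine→Grove→Larch: 8+14+8+7+12+2+9 = 60
Larch→Hadley→Thorn→Milton→Knoll→Grove→Pine→Larch: 8+14+8+7+14+2+7 = 60
… (352 more)
Larch→Hadley→Pine→Grove→Milton→Thorn→Knoll→Larch: 8+3+2+11+8+1+5 = 38  ← best
The minimum is 38.
One optimal route: Larch → Hadley → Pine → Grove → Milton → Thorn → Knoll → Larch (or its reverse).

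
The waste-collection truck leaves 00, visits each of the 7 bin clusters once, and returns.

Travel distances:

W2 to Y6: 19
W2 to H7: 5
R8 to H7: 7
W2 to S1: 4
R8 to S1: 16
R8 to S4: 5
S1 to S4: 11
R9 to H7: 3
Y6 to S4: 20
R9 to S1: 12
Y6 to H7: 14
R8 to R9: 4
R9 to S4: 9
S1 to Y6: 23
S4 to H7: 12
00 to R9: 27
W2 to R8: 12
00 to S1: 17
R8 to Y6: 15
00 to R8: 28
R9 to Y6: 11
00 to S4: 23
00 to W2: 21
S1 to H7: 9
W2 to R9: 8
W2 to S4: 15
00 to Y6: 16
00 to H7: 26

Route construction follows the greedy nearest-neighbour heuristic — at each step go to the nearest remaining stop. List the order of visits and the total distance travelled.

83 along 00 → Y6 → R9 → H7 → W2 → S1 → S4 → R8 → 00.

00 → [Y6:16 / S1:17 / W2:21 / S4:23 / H7:26 / R9:27 / R8:28] → Y6 (16)
Y6 → [R9:11 / H7:14 / R8:15 / W2:19 / S4:20 / S1:23] → R9 (11)
R9 → [H7:3 / R8:4 / W2:8 / S4:9 / S1:12] → H7 (3)
H7 → [W2:5 / R8:7 / S1:9 / S4:12] → W2 (5)
W2 → [S1:4 / R8:12 / S4:15] → S1 (4)
S1 → [S4:11 / R8:16] → S4 (11)
S4 → [R8:5] → R8 (5)
Return R8→00: 28.
Total = 16 + 11 + 3 + 5 + 4 + 11 + 5 + 28 = 83.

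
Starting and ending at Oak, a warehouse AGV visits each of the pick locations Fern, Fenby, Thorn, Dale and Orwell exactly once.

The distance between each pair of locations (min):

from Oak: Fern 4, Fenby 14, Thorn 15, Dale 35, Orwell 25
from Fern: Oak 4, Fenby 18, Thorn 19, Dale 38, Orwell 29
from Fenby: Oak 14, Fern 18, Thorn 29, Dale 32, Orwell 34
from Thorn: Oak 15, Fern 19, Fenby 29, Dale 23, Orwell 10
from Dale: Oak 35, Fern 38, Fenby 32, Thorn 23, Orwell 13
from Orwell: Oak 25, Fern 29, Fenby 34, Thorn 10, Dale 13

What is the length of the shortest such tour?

There are 60 distinct closed tours to check (reversals are equivalent).
Oak → Fern → Fenby → Thorn → Dale → Orwell → Oak: 4+18+29+23+13+25 = 112
Oak → Fern → Fenby → Thorn → Orwell → Dale → Oak: 4+18+29+10+13+35 = 109
Oak → Fern → Fenby → Dale → Thorn → Orwell → Oak: 4+18+32+23+10+25 = 112
Oak → Fern → Fenby → Dale → Orwell → Thorn → Oak: 4+18+32+13+10+15 = 92
Oak → Fern → Fenby → Orwell → Thorn → Dale → Oak: 4+18+34+10+23+35 = 124
Oak → Fern → Fenby → Orwell → Dale → Thorn → Oak: 4+18+34+13+23+15 = 107
Oak → Fern → Thorn → Fenby → Dale → Orwell → Oak: 4+19+29+32+13+25 = 122
Oak → Fern → Thorn → Fenby → Orwell → Dale → Oak: 4+19+29+34+13+35 = 134
Oak → Fern → Thorn → Dale → Fenby → Orwell → Oak: 4+19+23+32+34+25 = 137
Oak → Fern → Thorn → Dale → Orwell → Fenby → Oak: 4+19+23+13+34+14 = 107
Oak → Fern → Thorn → Orwell → Fenby → Dale → Oak: 4+19+10+34+32+35 = 134
Oak → Fern → Thorn → Orwell → Dale → Fenby → Oak: 4+19+10+13+32+14 = 92
Oak → Fern → Dale → Fenby → Thorn → Orwell → Oak: 4+38+32+29+10+25 = 138
Oak → Fern → Dale → Fenby → Orwell → Thorn → Oak: 4+38+32+34+10+15 = 133
… (46 more)
The minimum is 92.
One optimal route: Oak → Fern → Fenby → Dale → Orwell → Thorn → Oak (or its reverse).

92 min — the shortest possible round trip.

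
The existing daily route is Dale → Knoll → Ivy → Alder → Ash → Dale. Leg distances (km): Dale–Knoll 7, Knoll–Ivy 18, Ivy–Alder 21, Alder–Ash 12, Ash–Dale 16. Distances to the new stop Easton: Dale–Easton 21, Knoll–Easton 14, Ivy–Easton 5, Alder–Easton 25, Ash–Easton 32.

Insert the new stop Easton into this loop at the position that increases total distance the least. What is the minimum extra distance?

Adding 1 km by placing Easton on the Knoll–Ivy leg.

Insertion cost between consecutive stops i–j is d(i,Easton) + d(Easton,j) − d(i,j):
  between Dale and Knoll: 21 + 14 − 7 = 28
  between Knoll and Ivy: 14 + 5 − 18 = 1
  between Ivy and Alder: 5 + 25 − 21 = 9
  between Alder and Ash: 25 + 32 − 12 = 45
  between Ash and Dale: 32 + 21 − 16 = 37
Cheapest insertion is between Knoll and Ivy, adding 1.
New total = 74 + 1 = 75.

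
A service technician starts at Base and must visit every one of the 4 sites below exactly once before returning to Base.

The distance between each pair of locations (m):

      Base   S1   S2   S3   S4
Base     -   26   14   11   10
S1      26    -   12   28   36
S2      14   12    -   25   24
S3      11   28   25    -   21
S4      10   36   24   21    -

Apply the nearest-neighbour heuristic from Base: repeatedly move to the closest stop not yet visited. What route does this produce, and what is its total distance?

Nearest-neighbour total = 94 m; route Base → S4 → S3 → S2 → S1 → Base.

From Base: distances to unvisited — S4=10, S3=11, S2=14, S1=26. Nearest is S4 (10).
From S4: distances to unvisited — S3=21, S2=24, S1=36. Nearest is S3 (21).
From S3: distances to unvisited — S2=25, S1=28. Nearest is S2 (25).
From S2: distances to unvisited — S1=12. Nearest is S1 (12).
Return S1→Base: 26.
Total = 10 + 21 + 25 + 12 + 26 = 94.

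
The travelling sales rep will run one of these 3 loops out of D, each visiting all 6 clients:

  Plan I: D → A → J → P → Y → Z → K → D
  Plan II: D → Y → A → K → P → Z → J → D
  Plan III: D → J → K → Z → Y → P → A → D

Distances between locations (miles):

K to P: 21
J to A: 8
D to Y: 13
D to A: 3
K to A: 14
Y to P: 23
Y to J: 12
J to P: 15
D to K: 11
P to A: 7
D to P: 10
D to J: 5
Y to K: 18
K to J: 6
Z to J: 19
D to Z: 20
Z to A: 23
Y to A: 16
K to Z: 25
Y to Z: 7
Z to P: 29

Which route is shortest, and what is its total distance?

Plan I: 3 + 8 + 15 + 23 + 7 + 25 + 11 = 92
Plan II: 13 + 16 + 14 + 21 + 29 + 19 + 5 = 117
Plan III: 5 + 6 + 25 + 7 + 23 + 7 + 3 = 76

76 miles — Plan III is the shortest.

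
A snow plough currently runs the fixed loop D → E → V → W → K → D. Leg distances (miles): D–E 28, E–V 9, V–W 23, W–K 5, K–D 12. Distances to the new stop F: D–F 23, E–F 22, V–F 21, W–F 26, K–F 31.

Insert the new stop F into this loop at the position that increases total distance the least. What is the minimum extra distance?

Insertion cost between consecutive stops i–j is d(i,F) + d(F,j) − d(i,j):
  between D and E: 23 + 22 − 28 = 17
  between E and V: 22 + 21 − 9 = 34
  between V and W: 21 + 26 − 23 = 24
  between W and K: 26 + 31 − 5 = 52
  between K and D: 31 + 23 − 12 = 42
Cheapest insertion is between D and E, adding 17.
New total = 77 + 17 = 94.

Minimum extra distance: 17 miles, inserting F between D and E.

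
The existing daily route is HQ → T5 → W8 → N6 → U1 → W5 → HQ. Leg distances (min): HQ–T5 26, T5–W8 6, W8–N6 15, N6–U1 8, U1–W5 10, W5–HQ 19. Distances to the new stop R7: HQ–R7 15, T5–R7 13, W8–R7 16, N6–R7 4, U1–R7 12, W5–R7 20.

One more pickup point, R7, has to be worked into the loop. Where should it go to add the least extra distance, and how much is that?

+2 min — insert R7 between HQ and T5.

Insertion cost between consecutive stops i–j is d(i,R7) + d(R7,j) − d(i,j):
  between HQ and T5: 15 + 13 − 26 = 2
  between T5 and W8: 13 + 16 − 6 = 23
  between W8 and N6: 16 + 4 − 15 = 5
  between N6 and U1: 4 + 12 − 8 = 8
  between U1 and W5: 12 + 20 − 10 = 22
  between W5 and HQ: 20 + 15 − 19 = 16
Cheapest insertion is between HQ and T5, adding 2.
New total = 84 + 2 = 86.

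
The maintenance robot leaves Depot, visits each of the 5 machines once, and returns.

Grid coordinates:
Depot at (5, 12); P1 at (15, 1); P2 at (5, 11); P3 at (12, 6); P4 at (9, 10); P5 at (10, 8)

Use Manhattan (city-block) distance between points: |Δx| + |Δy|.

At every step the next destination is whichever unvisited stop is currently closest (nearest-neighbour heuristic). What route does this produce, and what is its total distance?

Nearest-neighbour total = 42; route Depot → P2 → P4 → P5 → P3 → P1 → Depot.

From Depot: distances to unvisited — P2=1, P4=6, P5=9, P3=13, P1=21. Nearest is P2 (1).
From P2: distances to unvisited — P4=5, P5=8, P3=12, P1=20. Nearest is P4 (5).
From P4: distances to unvisited — P5=3, P3=7, P1=15. Nearest is P5 (3).
From P5: distances to unvisited — P3=4, P1=12. Nearest is P3 (4).
From P3: distances to unvisited — P1=8. Nearest is P1 (8).
Return P1→Depot: 21.
Total = 1 + 5 + 3 + 4 + 8 + 21 = 42.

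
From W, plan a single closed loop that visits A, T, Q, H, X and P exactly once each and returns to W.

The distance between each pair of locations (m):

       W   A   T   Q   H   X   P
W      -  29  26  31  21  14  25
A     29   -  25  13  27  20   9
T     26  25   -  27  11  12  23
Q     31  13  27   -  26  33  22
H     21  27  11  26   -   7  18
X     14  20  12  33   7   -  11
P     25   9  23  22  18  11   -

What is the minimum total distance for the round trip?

There are 360 distinct closed tours to check (reversals are equivalent).
W-A-T-Q-H-X-P-W: 29+25+27+26+7+11+25 = 150
W-A-T-Q-H-P-X-W: 29+25+27+26+18+11+14 = 150
W-A-T-Q-X-H-P-W: 29+25+27+33+7+18+25 = 164
W-A-T-Q-X-P-H-W: 29+25+27+33+11+18+21 = 164
W-A-T-Q-P-H-X-W: 29+25+27+22+18+7+14 = 142
W-A-T-Q-P-X-H-W: 29+25+27+22+11+7+21 = 142
W-A-T-H-Q-X-P-W: 29+25+11+26+33+11+25 = 160
W-A-T-H-Q-P-X-W: 29+25+11+26+22+11+14 = 138
… (352 more)
W-H-T-Q-A-P-X-W: 21+11+27+13+9+11+14 = 106  ← best
The minimum is 106.
One optimal route: W → H → T → Q → A → P → X → W (or its reverse).

106 m — the shortest possible round trip.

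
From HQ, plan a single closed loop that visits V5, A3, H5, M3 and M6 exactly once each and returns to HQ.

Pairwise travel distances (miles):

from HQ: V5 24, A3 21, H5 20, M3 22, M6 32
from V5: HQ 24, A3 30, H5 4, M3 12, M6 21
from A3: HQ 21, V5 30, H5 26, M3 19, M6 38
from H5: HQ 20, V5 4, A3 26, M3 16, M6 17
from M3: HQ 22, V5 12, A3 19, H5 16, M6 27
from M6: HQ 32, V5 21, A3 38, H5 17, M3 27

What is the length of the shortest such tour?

With 5 stops there are 5!/2 = 60 distinct round trips (a route and its reverse cost the same).
HQ-V5-A3-H5-M3-M6-HQ: 24+30+26+16+27+32 = 155
HQ-V5-A3-H5-M6-M3-HQ: 24+30+26+17+27+22 = 146
HQ-V5-A3-M3-H5-M6-HQ: 24+30+19+16+17+32 = 138
HQ-V5-A3-M3-M6-H5-HQ: 24+30+19+27+17+20 = 137
HQ-V5-A3-M6-H5-M3-HQ: 24+30+38+17+16+22 = 147
HQ-V5-A3-M6-M3-H5-HQ: 24+30+38+27+16+20 = 155
HQ-V5-H5-A3-M3-M6-HQ: 24+4+26+19+27+32 = 132
HQ-V5-H5-A3-M6-M3-HQ: 24+4+26+38+27+22 = 141
HQ-V5-H5-M3-A3-M6-HQ: 24+4+16+19+38+32 = 133
HQ-V5-H5-M3-M6-A3-HQ: 24+4+16+27+38+21 = 130
HQ-V5-H5-M6-A3-M3-HQ: 24+4+17+38+19+22 = 124
HQ-V5-H5-M6-M3-A3-HQ: 24+4+17+27+19+21 = 112
HQ-V5-M3-A3-H5-M6-HQ: 24+12+19+26+17+32 = 130
HQ-V5-M3-A3-M6-H5-HQ: 24+12+19+38+17+20 = 130
… (46 more)
HQ-A3-M3-V5-H5-M6-HQ: 21+19+12+4+17+32 = 105  ← best
The minimum is 105.
One optimal route: HQ → A3 → M3 → V5 → H5 → M6 → HQ (or its reverse).

Minimum total distance: 105 miles.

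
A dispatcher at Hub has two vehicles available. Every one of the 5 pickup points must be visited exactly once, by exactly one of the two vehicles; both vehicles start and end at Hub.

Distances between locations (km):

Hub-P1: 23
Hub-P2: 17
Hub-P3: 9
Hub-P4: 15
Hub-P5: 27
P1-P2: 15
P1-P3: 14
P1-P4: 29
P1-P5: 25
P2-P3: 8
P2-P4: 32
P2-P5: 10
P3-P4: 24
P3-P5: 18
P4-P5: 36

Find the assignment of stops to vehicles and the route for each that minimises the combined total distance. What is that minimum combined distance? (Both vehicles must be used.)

Check every non-empty split of the stops between the two vehicles; for each half take its own optimal tour:
  {P1} + {P2, P3, P4, P5}: 46 + 78 = 124
  {P2} + {P1, P3, P4, P5}: 34 + 96 = 130
  {P1, P2} + {P3, P4, P5}: 55 + 78 = 133
  {P3} + {P1, P2, P4, P5}: 18 + 96 = 114
  {P1, P3} + {P2, P4, P5}: 46 + 78 = 124
  {P2, P3} + {P1, P4, P5}: 34 + 96 = 130
  … (15 splits in total)
  {P4} + {P1, P2, P3, P5}: 30 + 75 = 105  ← best
Best: vehicle 1 Hub → P4 → Hub = 30; vehicle 2 Hub → P1 → P2 → P5 → P3 → Hub = 75; combined 105.

105 km — the smallest possible combined total.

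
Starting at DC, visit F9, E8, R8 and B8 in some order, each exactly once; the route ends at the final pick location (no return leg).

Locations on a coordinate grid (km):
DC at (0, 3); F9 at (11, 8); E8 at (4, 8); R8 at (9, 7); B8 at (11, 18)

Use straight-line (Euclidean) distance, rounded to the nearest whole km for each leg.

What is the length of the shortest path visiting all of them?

23 km — the minimum one-way total.

There are 4! = 24 possible orderings.
DC - F9 - E8 - R8 - B8: 12+7+5+11 = 35
DC - F9 - E8 - B8 - R8: 12+7+12+11 = 42
DC - F9 - R8 - E8 - B8: 12+2+5+12 = 31
DC - F9 - R8 - B8 - E8: 12+2+11+12 = 37
DC - F9 - B8 - E8 - R8: 12+10+12+5 = 39
DC - F9 - B8 - R8 - E8: 12+10+11+5 = 38
DC - E8 - F9 - R8 - B8: 6+7+2+11 = 26
DC - E8 - F9 - B8 - R8: 6+7+10+11 = 34
DC - E8 - R8 - F9 - B8: 6+5+2+10 = 23
DC - E8 - R8 - B8 - F9: 6+5+11+10 = 32
DC - E8 - B8 - F9 - R8: 6+12+10+2 = 30
DC - E8 - B8 - R8 - F9: 6+12+11+2 = 31
DC - R8 - F9 - E8 - B8: 10+2+7+12 = 31
DC - R8 - F9 - B8 - E8: 10+2+10+12 = 34
… (10 more)
The minimum is 23.
One shortest path: DC → E8 → R8 → F9 → B8.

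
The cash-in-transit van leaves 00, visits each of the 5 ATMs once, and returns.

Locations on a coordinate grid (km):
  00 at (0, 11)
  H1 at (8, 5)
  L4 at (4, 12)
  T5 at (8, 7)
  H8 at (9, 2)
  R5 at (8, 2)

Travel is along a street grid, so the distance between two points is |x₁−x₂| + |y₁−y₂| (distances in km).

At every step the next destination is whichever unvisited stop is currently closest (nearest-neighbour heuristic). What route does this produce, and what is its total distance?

38 km along 00 → L4 → T5 → H1 → R5 → H8 → 00.

00 → [L4:5 / T5:12 / H1:14 / R5:17 / H8:18] → L4 (5)
L4 → [T5:9 / H1:11 / R5:14 / H8:15] → T5 (9)
T5 → [H1:2 / R5:5 / H8:6] → H1 (2)
H1 → [R5:3 / H8:4] → R5 (3)
R5 → [H8:1] → H8 (1)
Return H8→00: 18.
Total = 5 + 9 + 2 + 3 + 1 + 18 = 38.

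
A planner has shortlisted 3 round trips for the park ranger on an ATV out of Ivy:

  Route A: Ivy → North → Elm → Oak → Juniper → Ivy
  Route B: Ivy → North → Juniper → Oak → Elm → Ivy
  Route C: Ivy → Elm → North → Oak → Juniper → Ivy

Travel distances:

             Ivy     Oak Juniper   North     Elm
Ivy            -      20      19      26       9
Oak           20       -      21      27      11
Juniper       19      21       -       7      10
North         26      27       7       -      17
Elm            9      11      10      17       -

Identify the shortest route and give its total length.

Shortest is Route B, total 74.

Route A: 26 + 17 + 11 + 21 + 19 = 94
Route B: 26 + 7 + 21 + 11 + 9 = 74
Route C: 9 + 17 + 27 + 21 + 19 = 93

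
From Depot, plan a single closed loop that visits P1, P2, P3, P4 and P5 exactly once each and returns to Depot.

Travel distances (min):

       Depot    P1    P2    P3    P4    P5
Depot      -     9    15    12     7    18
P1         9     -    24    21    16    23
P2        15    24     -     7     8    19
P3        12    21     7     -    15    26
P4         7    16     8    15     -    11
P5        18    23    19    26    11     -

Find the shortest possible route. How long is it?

Depot - P1 - P2 - P3 - P4 - P5 - Depot: 9+24+7+15+11+18 = 84
Depot - P1 - P2 - P3 - P5 - P4 - Depot: 9+24+7+26+11+7 = 84
Depot - P1 - P2 - P4 - P3 - P5 - Depot: 9+24+8+15+26+18 = 100
Depot - P1 - P2 - P4 - P5 - P3 - Depot: 9+24+8+11+26+12 = 90
Depot - P1 - P2 - P5 - P3 - P4 - Depot: 9+24+19+26+15+7 = 100
Depot - P1 - P2 - P5 - P4 - P3 - Depot: 9+24+19+11+15+12 = 90
Depot - P1 - P3 - P2 - P4 - P5 - Depot: 9+21+7+8+11+18 = 74
Depot - P1 - P3 - P2 - P5 - P4 - Depot: 9+21+7+19+11+7 = 74
Depot - P1 - P3 - P4 - P2 - P5 - Depot: 9+21+15+8+19+18 = 90
Depot - P1 - P3 - P4 - P5 - P2 - Depot: 9+21+15+11+19+15 = 90
Depot - P1 - P3 - P5 - P2 - P4 - Depot: 9+21+26+19+8+7 = 90
Depot - P1 - P3 - P5 - P4 - P2 - Depot: 9+21+26+11+8+15 = 90
Depot - P1 - P4 - P2 - P3 - P5 - Depot: 9+16+8+7+26+18 = 84
Depot - P1 - P4 - P2 - P5 - P3 - Depot: 9+16+8+19+26+12 = 90
… (46 more)
Depot - P1 - P5 - P4 - P2 - P3 - Depot: 9+23+11+8+7+12 = 70  ← best
The minimum is 70.
One optimal route: Depot → P1 → P5 → P4 → P2 → P3 → Depot (or its reverse).

Shortest round trip = 70 min.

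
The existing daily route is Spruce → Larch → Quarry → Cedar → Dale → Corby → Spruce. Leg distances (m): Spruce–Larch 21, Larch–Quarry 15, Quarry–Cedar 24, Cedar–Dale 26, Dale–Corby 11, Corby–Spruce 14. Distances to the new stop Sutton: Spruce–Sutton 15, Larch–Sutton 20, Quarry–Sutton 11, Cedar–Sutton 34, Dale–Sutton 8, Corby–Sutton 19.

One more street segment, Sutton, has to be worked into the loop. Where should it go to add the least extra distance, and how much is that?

Minimum extra distance: 14 m, inserting Sutton between Spruce and Larch.

Insertion cost between consecutive stops i–j is d(i,Sutton) + d(Sutton,j) − d(i,j):
  between Spruce and Larch: 15 + 20 − 21 = 14
  between Larch and Quarry: 20 + 11 − 15 = 16
  between Quarry and Cedar: 11 + 34 − 24 = 21
  between Cedar and Dale: 34 + 8 − 26 = 16
  between Dale and Corby: 8 + 19 − 11 = 16
  between Corby and Spruce: 19 + 15 − 14 = 20
Cheapest insertion is between Spruce and Larch, adding 14.
New total = 111 + 14 = 125.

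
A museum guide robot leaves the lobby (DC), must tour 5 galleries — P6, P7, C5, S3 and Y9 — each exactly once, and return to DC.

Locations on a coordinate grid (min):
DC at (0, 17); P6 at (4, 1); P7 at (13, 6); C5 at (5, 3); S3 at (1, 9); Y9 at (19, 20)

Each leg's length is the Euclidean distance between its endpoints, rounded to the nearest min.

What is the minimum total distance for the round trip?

With 5 stops there are 5!/2 = 60 distinct round trips (a route and its reverse cost the same).
DC-P6-P7-C5-S3-Y9-DC: 16+10+9+7+21+19 = 82
DC-P6-P7-C5-Y9-S3-DC: 16+10+9+22+21+8 = 86
DC-P6-P7-S3-C5-Y9-DC: 16+10+12+7+22+19 = 86
DC-P6-P7-S3-Y9-C5-DC: 16+10+12+21+22+15 = 96
DC-P6-P7-Y9-C5-S3-DC: 16+10+15+22+7+8 = 78
DC-P6-P7-Y9-S3-C5-DC: 16+10+15+21+7+15 = 84
DC-P6-C5-P7-S3-Y9-DC: 16+2+9+12+21+19 = 79
DC-P6-C5-P7-Y9-S3-DC: 16+2+9+15+21+8 = 71
DC-P6-C5-S3-P7-Y9-DC: 16+2+7+12+15+19 = 71
DC-P6-C5-S3-Y9-P7-DC: 16+2+7+21+15+17 = 78
DC-P6-C5-Y9-P7-S3-DC: 16+2+22+15+12+8 = 75
DC-P6-C5-Y9-S3-P7-DC: 16+2+22+21+12+17 = 90
DC-P6-S3-P7-C5-Y9-DC: 16+9+12+9+22+19 = 87
DC-P6-S3-P7-Y9-C5-DC: 16+9+12+15+22+15 = 89
… (46 more)
DC-S3-C5-P6-P7-Y9-DC: 8+7+2+10+15+19 = 61  ← best
The minimum is 61.
One optimal route: DC → S3 → C5 → P6 → P7 → Y9 → DC (or its reverse).

61 min — the shortest possible round trip.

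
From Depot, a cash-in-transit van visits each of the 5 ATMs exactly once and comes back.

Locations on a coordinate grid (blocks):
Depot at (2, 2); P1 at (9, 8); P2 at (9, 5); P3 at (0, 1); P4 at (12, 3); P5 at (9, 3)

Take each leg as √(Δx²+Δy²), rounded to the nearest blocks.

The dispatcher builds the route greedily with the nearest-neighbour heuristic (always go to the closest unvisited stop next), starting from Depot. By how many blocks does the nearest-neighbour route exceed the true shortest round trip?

From Depot: P3=2, P5=7, P2=8, P1=9, P4=10 → choose P3 (2).
From P3: P5=9, P2=10, P1=11, P4=12 → choose P5 (9).
From P5: P2=2, P4=3, P1=5 → choose P2 (2).
From P2: P1=3, P4=4 → choose P1 (3).
From P1: P4=6 → choose P4 (6).
NN route Depot → P3 → P5 → P2 → P1 → P4 → Depot costs 32.
Optimal: Depot → P1 → P2 → P4 → P5 → P3 → Depot costs 30 (by enumerating all 60 distinct tours).
Excess = 32 − 30 = 2.

The nearest-neighbour route is 2 blocks longer than optimal.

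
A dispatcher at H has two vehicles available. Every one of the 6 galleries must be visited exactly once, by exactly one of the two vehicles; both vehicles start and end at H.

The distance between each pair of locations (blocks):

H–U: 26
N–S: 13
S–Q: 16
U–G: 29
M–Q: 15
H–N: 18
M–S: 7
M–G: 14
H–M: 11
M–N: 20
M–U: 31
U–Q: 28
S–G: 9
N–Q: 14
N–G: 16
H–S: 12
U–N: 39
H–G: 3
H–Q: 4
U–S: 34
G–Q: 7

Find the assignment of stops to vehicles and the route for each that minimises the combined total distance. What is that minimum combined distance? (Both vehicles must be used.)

101 blocks — the smallest possible combined total.

Try each way of splitting the stops between the two vehicles (each non-empty) and, for each split, find the best tour for each vehicle:
  {M} + {U, N, S, G, Q}: 22 + 93 = 115
  {U} + {M, N, S, G, Q}: 52 + 55 = 107
  {M, U} + {N, S, G, Q}: 68 + 43 = 111
  {N} + {M, U, S, G, Q}: 36 + 82 = 118
  {M, N} + {U, S, G, Q}: 49 + 78 = 127
  {U, N} + {M, S, G, Q}: 83 + 38 = 121
  … (31 splits in total)
  {G} + {M, U, N, S, Q}: 6 + 95 = 101  ← best
Best: vehicle 1 H → G → H = 6; vehicle 2 H → U → M → S → N → Q → H = 95; combined 101.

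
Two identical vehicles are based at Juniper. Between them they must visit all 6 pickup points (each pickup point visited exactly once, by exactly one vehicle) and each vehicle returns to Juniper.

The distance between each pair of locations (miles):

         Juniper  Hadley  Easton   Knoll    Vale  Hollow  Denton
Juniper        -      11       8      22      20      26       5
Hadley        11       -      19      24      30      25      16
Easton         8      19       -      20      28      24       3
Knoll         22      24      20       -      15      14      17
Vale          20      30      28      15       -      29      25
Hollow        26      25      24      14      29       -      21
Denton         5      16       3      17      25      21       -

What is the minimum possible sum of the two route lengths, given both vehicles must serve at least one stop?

Check every non-empty split of the stops between the two vehicles; for each half take its own optimal tour:
  {Hadley} + {Easton, Knoll, Vale, Hollow, Denton}: 22 + 81 = 103
  {Easton} + {Hadley, Knoll, Vale, Hollow, Denton}: 16 + 95 = 111
  {Hadley, Easton} + {Knoll, Vale, Hollow, Denton}: 38 + 75 = 113
  {Knoll} + {Hadley, Easton, Vale, Hollow, Denton}: 44 + 101 = 145
  {Hadley, Knoll} + {Easton, Vale, Hollow, Denton}: 57 + 81 = 138
  {Easton, Knoll} + {Hadley, Vale, Hollow, Denton}: 50 + 95 = 145
  … (31 splits in total)
  {Hadley, Knoll, Vale, Hollow} + {Easton, Denton}: 85 + 16 = 101  ← best
Best: vehicle 1 Juniper → Hadley → Hollow → Knoll → Vale → Juniper = 85; vehicle 2 Juniper → Easton → Denton → Juniper = 16; combined 101.

101 miles — the smallest possible combined total.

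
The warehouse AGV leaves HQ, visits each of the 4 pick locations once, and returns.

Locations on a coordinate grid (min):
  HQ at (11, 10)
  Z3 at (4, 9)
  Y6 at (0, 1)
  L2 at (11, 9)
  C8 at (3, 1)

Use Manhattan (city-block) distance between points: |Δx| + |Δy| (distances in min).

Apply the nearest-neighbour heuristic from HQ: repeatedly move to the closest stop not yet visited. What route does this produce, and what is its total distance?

HQ → [L2:1 / Z3:8 / C8:17 / Y6:20] → L2 (1)
L2 → [Z3:7 / C8:16 / Y6:19] → Z3 (7)
Z3 → [C8:9 / Y6:12] → C8 (9)
C8 → [Y6:3] → Y6 (3)
Return Y6→HQ: 20.
Total = 1 + 7 + 9 + 3 + 20 = 40.

40 min along HQ → L2 → Z3 → C8 → Y6 → HQ.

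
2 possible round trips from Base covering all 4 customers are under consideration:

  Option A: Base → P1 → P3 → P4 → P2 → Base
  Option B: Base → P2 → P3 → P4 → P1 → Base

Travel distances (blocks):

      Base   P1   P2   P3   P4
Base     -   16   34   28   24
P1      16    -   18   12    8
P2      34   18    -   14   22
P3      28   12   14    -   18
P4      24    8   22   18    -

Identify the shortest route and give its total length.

Shortest is Option B, total 90 blocks.

Option A: 16 + 12 + 18 + 22 + 34 = 102
Option B: 34 + 14 + 18 + 8 + 16 = 90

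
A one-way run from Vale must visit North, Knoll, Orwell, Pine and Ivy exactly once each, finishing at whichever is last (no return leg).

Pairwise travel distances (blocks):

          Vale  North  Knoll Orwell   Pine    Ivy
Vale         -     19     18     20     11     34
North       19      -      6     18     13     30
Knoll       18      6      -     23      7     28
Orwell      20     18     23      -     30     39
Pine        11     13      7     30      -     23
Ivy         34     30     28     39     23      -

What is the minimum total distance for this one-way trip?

Minimum one-way distance = 74 blocks.

There are 5! = 120 possible orderings.
Vale→North→Knoll→Orwell→Pine→Ivy: 19+6+23+30+23 = 101
Vale→North→Knoll→Orwell→Ivy→Pine: 19+6+23+39+23 = 110
Vale→North→Knoll→Pine→Orwell→Ivy: 19+6+7+30+39 = 101
Vale→North→Knoll→Pine→Ivy→Orwell: 19+6+7+23+39 = 94
Vale→North→Knoll→Ivy→Orwell→Pine: 19+6+28+39+30 = 122
Vale→North→Knoll→Ivy→Pine→Orwell: 19+6+28+23+30 = 106
Vale→North→Orwell→Knoll→Pine→Ivy: 19+18+23+7+23 = 90
Vale→North→Orwell→Knoll→Ivy→Pine: 19+18+23+28+23 = 111
Vale→North→Orwell→Pine→Knoll→Ivy: 19+18+30+7+28 = 102
Vale→North→Orwell→Pine→Ivy→Knoll: 19+18+30+23+28 = 118
Vale→North→Orwell→Ivy→Knoll→Pine: 19+18+39+28+7 = 111
Vale→North→Orwell→Ivy→Pine→Knoll: 19+18+39+23+7 = 106
Vale→North→Pine→Knoll→Orwell→Ivy: 19+13+7+23+39 = 101
Vale→North→Pine→Knoll→Ivy→Orwell: 19+13+7+28+39 = 106
… (106 more)
Vale→Orwell→North→Knoll→Pine→Ivy: 20+18+6+7+23 = 74  ← best
The minimum is 74.
One shortest path: Vale → Orwell → North → Knoll → Pine → Ivy.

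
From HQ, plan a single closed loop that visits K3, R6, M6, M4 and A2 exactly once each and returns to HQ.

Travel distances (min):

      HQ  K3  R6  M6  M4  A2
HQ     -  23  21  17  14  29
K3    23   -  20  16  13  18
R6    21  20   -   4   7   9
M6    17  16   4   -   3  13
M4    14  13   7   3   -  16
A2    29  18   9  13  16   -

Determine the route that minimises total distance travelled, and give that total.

With 5 stops there are 5!/2 = 60 distinct round trips (a route and its reverse cost the same).
HQ-K3-R6-M6-M4-A2-HQ: 23+20+4+3+16+29 = 95
HQ-K3-R6-M6-A2-M4-HQ: 23+20+4+13+16+14 = 90
HQ-K3-R6-M4-M6-A2-HQ: 23+20+7+3+13+29 = 95
HQ-K3-R6-M4-A2-M6-HQ: 23+20+7+16+13+17 = 96
HQ-K3-R6-A2-M6-M4-HQ: 23+20+9+13+3+14 = 82
HQ-K3-R6-A2-M4-M6-HQ: 23+20+9+16+3+17 = 88
HQ-K3-M6-R6-M4-A2-HQ: 23+16+4+7+16+29 = 95
HQ-K3-M6-R6-A2-M4-HQ: 23+16+4+9+16+14 = 82
HQ-K3-M6-M4-R6-A2-HQ: 23+16+3+7+9+29 = 87
HQ-K3-M6-M4-A2-R6-HQ: 23+16+3+16+9+21 = 88
HQ-K3-M6-A2-R6-M4-HQ: 23+16+13+9+7+14 = 82
HQ-K3-M6-A2-M4-R6-HQ: 23+16+13+16+7+21 = 96
HQ-K3-M4-R6-M6-A2-HQ: 23+13+7+4+13+29 = 89
HQ-K3-M4-R6-A2-M6-HQ: 23+13+7+9+13+17 = 82
… (46 more)
HQ-K3-A2-R6-M6-M4-HQ: 23+18+9+4+3+14 = 71  ← best
The minimum is 71.
One optimal route: HQ → K3 → A2 → R6 → M6 → M4 → HQ (or its reverse).

Minimum total distance: 71 min.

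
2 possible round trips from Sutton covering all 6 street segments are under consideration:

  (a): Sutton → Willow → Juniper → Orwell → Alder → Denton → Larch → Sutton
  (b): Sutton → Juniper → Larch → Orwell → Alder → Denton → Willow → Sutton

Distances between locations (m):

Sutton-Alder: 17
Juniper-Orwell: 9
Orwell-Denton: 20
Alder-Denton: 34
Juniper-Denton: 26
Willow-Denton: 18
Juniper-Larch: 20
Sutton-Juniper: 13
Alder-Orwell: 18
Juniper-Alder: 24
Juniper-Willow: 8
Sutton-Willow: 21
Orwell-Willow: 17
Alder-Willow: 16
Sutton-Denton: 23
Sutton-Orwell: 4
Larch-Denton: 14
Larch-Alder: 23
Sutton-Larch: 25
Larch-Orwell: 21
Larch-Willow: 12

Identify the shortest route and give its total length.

129 m — (a) is the shortest.

(a): 21 + 8 + 9 + 18 + 34 + 14 + 25 = 129
(b): 13 + 20 + 21 + 18 + 34 + 18 + 21 = 145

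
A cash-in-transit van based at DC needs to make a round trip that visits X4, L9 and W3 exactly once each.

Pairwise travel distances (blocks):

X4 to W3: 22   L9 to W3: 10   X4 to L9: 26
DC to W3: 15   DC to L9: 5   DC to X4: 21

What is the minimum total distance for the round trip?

With 3 stops there are 3!/2 = 3 distinct round trips (a route and its reverse cost the same).
DC-X4-L9-W3-DC: 21+26+10+15 = 72
DC-X4-W3-L9-DC: 21+22+10+5 = 58
DC-L9-X4-W3-DC: 5+26+22+15 = 68
The minimum is 58.
One optimal route: DC → X4 → W3 → L9 → DC (or its reverse).

Shortest round trip = 58 blocks.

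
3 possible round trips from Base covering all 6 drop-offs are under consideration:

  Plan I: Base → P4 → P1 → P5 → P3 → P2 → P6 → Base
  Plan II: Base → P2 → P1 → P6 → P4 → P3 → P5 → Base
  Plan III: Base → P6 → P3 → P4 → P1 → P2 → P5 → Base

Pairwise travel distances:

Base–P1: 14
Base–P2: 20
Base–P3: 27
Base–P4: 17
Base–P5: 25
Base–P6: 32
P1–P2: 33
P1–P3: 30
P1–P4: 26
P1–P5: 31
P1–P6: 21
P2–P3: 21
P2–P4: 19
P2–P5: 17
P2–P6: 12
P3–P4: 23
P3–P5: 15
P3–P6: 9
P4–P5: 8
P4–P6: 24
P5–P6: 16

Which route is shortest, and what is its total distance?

154 — Plan I is the shortest.

Plan I: 17 + 26 + 31 + 15 + 21 + 12 + 32 = 154
Plan II: 20 + 33 + 21 + 24 + 23 + 15 + 25 = 161
Plan III: 32 + 9 + 23 + 26 + 33 + 17 + 25 = 165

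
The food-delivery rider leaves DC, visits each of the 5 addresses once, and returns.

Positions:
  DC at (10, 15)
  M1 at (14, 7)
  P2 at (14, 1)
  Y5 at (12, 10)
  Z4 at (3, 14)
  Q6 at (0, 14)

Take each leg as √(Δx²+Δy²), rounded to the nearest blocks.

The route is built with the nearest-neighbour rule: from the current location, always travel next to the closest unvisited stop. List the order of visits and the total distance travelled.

45 blocks along DC → Y5 → M1 → P2 → Z4 → Q6 → DC.

From DC: distances to unvisited — Y5=5, Z4=7, M1=9, Q6=10, P2=15. Nearest is Y5 (5).
From Y5: distances to unvisited — M1=4, P2=9, Z4=10, Q6=13. Nearest is M1 (4).
From M1: distances to unvisited — P2=6, Z4=13, Q6=16. Nearest is P2 (6).
From P2: distances to unvisited — Z4=17, Q6=19. Nearest is Z4 (17).
From Z4: distances to unvisited — Q6=3. Nearest is Q6 (3).
Return Q6→DC: 10.
Total = 5 + 4 + 6 + 17 + 3 + 10 = 45.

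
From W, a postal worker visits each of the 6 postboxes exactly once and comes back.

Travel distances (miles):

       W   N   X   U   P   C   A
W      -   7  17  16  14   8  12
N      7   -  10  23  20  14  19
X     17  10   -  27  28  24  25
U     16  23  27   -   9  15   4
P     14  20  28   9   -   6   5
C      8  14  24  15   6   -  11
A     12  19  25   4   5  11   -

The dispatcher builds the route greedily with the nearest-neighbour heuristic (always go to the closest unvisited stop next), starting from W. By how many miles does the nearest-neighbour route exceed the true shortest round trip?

Excess over optimum: 5 miles.

W: N=7, C=8, A=12, P=14, U=16, X=17 ⇒ N
N: X=10, C=14, A=19, P=20, U=23 ⇒ X
X: C=24, A=25, U=27, P=28 ⇒ C
C: P=6, A=11, U=15 ⇒ P
P: A=5, U=9 ⇒ A
A: U=4 ⇒ U
NN route W → N → X → C → P → A → U → W costs 72.
Optimal: W → N → X → U → A → P → C → W costs 67 (by enumerating all 360 distinct tours).
Excess = 72 − 67 = 5.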